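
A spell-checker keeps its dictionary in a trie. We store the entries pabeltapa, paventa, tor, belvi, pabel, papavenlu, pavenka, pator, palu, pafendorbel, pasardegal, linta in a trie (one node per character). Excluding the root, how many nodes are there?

58

Insert word by word; a character creates a node only if that edge doesn't already exist:
  "pabeltapa" → 9 new (p, a, b, e, l, t, a, p, a)
  "paventa" → prefix "pa" already present; 5 new (v, e, n, t, a)
  "tor" → 3 new (t, o, r)
  "belvi" → 5 new (b, e, l, v, i)
  "pabel" → prefix "pabel" already present; 0 new (none)
  "papavenlu" → prefix "pa" already present; 7 new (p, a, v, e, n, l, u)
  "pavenka" → prefix "paven" already present; 2 new (k, a)
  "pator" → prefix "pa" already present; 3 new (t, o, r)
  "palu" → prefix "pa" already present; 2 new (l, u)
  "pafendorbel" → prefix "pa" already present; 9 new (f, e, n, d, o, r, b, e, l)
  "pasardegal" → prefix "pa" already present; 8 new (s, a, r, d, e, g, a, l)
  "linta" → 5 new (l, i, n, t, a)
Total nodes = 9 + 5 + 3 + 5 + 0 + 7 + 2 + 3 + 2 + 9 + 8 + 5 = 58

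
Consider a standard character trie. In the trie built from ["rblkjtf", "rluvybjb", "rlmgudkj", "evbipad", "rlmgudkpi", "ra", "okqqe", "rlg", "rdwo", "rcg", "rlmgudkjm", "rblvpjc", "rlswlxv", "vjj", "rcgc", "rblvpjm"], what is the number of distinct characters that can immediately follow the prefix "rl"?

4

The children of the "rl" node are the distinct next characters among strings starting with "rl".
Distinct next characters after "rl": g, m, s, u.
That node has 4 child edges.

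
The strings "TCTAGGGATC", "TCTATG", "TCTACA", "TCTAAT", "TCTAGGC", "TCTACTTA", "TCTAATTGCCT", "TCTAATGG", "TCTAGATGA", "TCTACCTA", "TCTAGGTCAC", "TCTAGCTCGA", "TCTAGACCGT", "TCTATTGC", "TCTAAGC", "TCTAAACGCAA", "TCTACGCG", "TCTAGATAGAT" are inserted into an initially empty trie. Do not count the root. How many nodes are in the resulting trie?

For each word, the new-node count is its length minus the longest prefix already in the trie:
  "TCTAGGGATC" → 10 new (T, C, T, A, G, G, G, A, T, C)
  "TCTATG" → prefix "TCTA" already present; 2 new (T, G)
  "TCTACA" → prefix "TCTA" already present; 2 new (C, A)
  "TCTAAT" → prefix "TCTA" already present; 2 new (A, T)
  "TCTAGGC" → prefix "TCTAGG" already present; 1 new (C)
  "TCTACTTA" → prefix "TCTAC" already present; 3 new (T, T, A)
  "TCTAATTGCCT" → prefix "TCTAAT" already present; 5 new (T, G, C, C, T)
  "TCTAATGG" → prefix "TCTAAT" already present; 2 new (G, G)
  "TCTAGATGA" → prefix "TCTAG" already present; 4 new (A, T, G, A)
  "TCTACCTA" → prefix "TCTAC" already present; 3 new (C, T, A)
  "TCTAGGTCAC" → prefix "TCTAGG" already present; 4 new (T, C, A, C)
  "TCTAGCTCGA" → prefix "TCTAG" already present; 5 new (C, T, C, G, A)
  "TCTAGACCGT" → prefix "TCTAGA" already present; 4 new (C, C, G, T)
  "TCTATTGC" → prefix "TCTAT" already present; 3 new (T, G, C)
  "TCTAAGC" → prefix "TCTAA" already present; 2 new (G, C)
  "TCTAAACGCAA" → prefix "TCTAA" already present; 6 new (A, C, G, C, A, A)
  "TCTACGCG" → prefix "TCTAC" already present; 3 new (G, C, G)
  "TCTAGATAGAT" → prefix "TCTAGAT" already present; 4 new (A, G, A, T)
Total nodes = 10 + 2 + 2 + 2 + 1 + 3 + 5 + 2 + 4 + 3 + 4 + 5 + 4 + 3 + 2 + 6 + 3 + 4 = 65

65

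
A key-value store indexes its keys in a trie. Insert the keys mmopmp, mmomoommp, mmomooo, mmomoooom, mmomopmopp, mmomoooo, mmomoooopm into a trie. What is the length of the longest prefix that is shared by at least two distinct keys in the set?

8

The deepest shared node is where two words last agree before diverging.
"mmomoooo" and "mmomoooom" agree on "mmomoooo" (8 characters) before diverging; nothing deeper is shared.
Longest shared-prefix length: 8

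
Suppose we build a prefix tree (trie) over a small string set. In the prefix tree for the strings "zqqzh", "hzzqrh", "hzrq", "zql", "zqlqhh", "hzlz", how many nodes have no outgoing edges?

Leaves are exactly the stored words that no other stored word extends.
Those words: "hzlz", "hzrq", "hzzqrh", "zqlqhh", "zqqzh"
Leaf count: 5

5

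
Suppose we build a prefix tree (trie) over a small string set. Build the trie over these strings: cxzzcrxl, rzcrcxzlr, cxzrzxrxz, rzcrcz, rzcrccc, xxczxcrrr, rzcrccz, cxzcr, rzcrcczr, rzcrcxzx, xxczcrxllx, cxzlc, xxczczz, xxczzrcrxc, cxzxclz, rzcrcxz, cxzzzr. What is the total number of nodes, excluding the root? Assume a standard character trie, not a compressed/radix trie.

62

Trace insertions, counting only characters that open a new branch:
  "cxzzcrxl" → 8 new (c, x, z, z, c, r, x, l)
  "rzcrcxzlr" → 9 new (r, z, c, r, c, x, z, l, r)
  "cxzrzxrxz" → prefix "cxz" already present; 6 new (r, z, x, r, x, z)
  "rzcrcz" → prefix "rzcrc" already present; 1 new (z)
  "rzcrccc" → prefix "rzcrc" already present; 2 new (c, c)
  "xxczxcrrr" → 9 new (x, x, c, z, x, c, r, r, r)
  "rzcrccz" → prefix "rzcrcc" already present; 1 new (z)
  "cxzcr" → prefix "cxz" already present; 2 new (c, r)
  "rzcrcczr" → prefix "rzcrccz" already present; 1 new (r)
  "rzcrcxzx" → prefix "rzcrcxz" already present; 1 new (x)
  "xxczcrxllx" → prefix "xxcz" already present; 6 new (c, r, x, l, l, x)
  "cxzlc" → prefix "cxz" already present; 2 new (l, c)
  "xxczczz" → prefix "xxczc" already present; 2 new (z, z)
  "xxczzrcrxc" → prefix "xxcz" already present; 6 new (z, r, c, r, x, c)
  "cxzxclz" → prefix "cxz" already present; 4 new (x, c, l, z)
  "rzcrcxz" → prefix "rzcrcxz" already present; 0 new (none)
  "cxzzzr" → prefix "cxzz" already present; 2 new (z, r)
Total nodes = 8 + 9 + 6 + 1 + 2 + 9 + 1 + 2 + 1 + 1 + 6 + 2 + 2 + 6 + 4 + 0 + 2 = 62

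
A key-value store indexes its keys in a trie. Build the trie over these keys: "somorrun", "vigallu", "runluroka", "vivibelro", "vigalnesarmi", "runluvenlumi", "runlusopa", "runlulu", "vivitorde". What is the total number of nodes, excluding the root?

56

Count nodes per top-level branch (shared prefixes stored once):
  'r'-branch (runlulu, runluroka, runlusopa, runluvenlumi): 22 nodes
  's'-branch (somorrun): 8 nodes
  'v'-branch (vigallu, vigalnesarmi, vivibelro, vivitorde): 26 nodes
Sum: 56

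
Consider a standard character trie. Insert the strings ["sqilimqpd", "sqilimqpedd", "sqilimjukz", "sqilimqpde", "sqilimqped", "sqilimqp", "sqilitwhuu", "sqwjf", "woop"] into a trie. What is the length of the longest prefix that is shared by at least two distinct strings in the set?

Look for the deepest trie node that still has at least two words in its subtree.
"sqilimqped" and "sqilimqpedd" agree on "sqilimqped" (10 characters) before diverging; nothing deeper is shared.
Longest shared-prefix length: 10

10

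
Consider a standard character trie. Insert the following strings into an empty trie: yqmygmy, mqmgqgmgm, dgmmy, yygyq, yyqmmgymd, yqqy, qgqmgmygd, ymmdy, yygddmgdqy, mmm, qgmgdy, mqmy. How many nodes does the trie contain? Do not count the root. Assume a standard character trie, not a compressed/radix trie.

61

Insert word by word; a character creates a node only if that edge doesn't already exist:
  "yqmygmy" → 7 new (y, q, m, y, g, m, y)
  "mqmgqgmgm" → 9 new (m, q, m, g, q, g, m, g, m)
  "dgmmy" → 5 new (d, g, m, m, y)
  "yygyq" → prefix "y" already present; 4 new (y, g, y, q)
  "yyqmmgymd" → prefix "yy" already present; 7 new (q, m, m, g, y, m, d)
  "yqqy" → prefix "yq" already present; 2 new (q, y)
  "qgqmgmygd" → 9 new (q, g, q, m, g, m, y, g, d)
  "ymmdy" → prefix "y" already present; 4 new (m, m, d, y)
  "yygddmgdqy" → prefix "yyg" already present; 7 new (d, d, m, g, d, q, y)
  "mmm" → prefix "m" already present; 2 new (m, m)
  "qgmgdy" → prefix "qg" already present; 4 new (m, g, d, y)
  "mqmy" → prefix "mqm" already present; 1 new (y)
Total nodes = 7 + 9 + 5 + 4 + 7 + 2 + 9 + 4 + 7 + 2 + 4 + 1 = 61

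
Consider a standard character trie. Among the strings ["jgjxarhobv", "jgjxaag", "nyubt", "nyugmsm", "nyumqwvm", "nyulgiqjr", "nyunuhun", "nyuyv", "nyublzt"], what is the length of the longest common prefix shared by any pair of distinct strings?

The deepest shared node is where two words last agree before diverging.
"jgjxaag" and "jgjxarhobv" agree on "jgjxa" (5 characters) before diverging; nothing deeper is shared.
Longest shared-prefix length: 5

5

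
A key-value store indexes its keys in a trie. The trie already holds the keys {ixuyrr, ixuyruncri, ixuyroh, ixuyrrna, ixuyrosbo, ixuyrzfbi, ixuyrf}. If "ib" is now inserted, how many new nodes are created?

"i" is already a path in the trie; the remaining "b" must be added.
New nodes needed: |"ib"| − 1 = 2 − 1 = 1.

1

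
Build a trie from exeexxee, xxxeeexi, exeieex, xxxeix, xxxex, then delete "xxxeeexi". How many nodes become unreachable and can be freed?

Walk "xxxeeexi" from the leaf back toward the root, removing each node that no remaining word uses.
The suffix "eexi" (4 nodes) is used only by "xxxeeexi"; the node for "xxxe" still has the child "i", so pruning stops there.
Nodes removed: 4

4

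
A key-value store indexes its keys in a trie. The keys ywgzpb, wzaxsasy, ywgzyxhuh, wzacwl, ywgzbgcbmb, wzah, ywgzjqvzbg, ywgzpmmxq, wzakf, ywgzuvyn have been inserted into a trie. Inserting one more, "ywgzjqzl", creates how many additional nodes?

2

"ywgzjq" is already a path in the trie; the remaining "zl" must be added.
New nodes needed: |"ywgzjqzl"| − 6 = 8 − 6 = 2.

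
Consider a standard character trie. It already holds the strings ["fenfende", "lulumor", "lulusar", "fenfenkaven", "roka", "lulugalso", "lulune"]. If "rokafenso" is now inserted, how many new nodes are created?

"roka" is already a path in the trie; the remaining "fenso" must be added.
So 9 − 4 = 5 new nodes.

5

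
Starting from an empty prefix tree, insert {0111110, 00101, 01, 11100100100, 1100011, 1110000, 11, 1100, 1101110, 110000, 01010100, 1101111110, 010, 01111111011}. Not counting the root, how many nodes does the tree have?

For each word, the new-node count is its length minus the longest prefix already in the trie:
  "0111110" → 7 new (0, 1, 1, 1, 1, 1, 0)
  "00101" → prefix "0" already present; 4 new (0, 1, 0, 1)
  "01" → prefix "01" already present; 0 new (none)
  "11100100100" → 11 new (1, 1, 1, 0, 0, 1, 0, 0, 1, 0, 0)
  "1100011" → prefix "11" already present; 5 new (0, 0, 0, 1, 1)
  "1110000" → prefix "11100" already present; 2 new (0, 0)
  "11" → prefix "11" already present; 0 new (none)
  "1100" → prefix "1100" already present; 0 new (none)
  "1101110" → prefix "110" already present; 4 new (1, 1, 1, 0)
  "110000" → prefix "11000" already present; 1 new (0)
  "01010100" → prefix "01" already present; 6 new (0, 1, 0, 1, 0, 0)
  "1101111110" → prefix "110111" already present; 4 new (1, 1, 1, 0)
  "010" → prefix "010" already present; 0 new (none)
  "01111111011" → prefix "011111" already present; 5 new (1, 1, 0, 1, 1)
Total nodes = 7 + 4 + 0 + 11 + 5 + 2 + 0 + 0 + 4 + 1 + 6 + 4 + 0 + 5 = 49

49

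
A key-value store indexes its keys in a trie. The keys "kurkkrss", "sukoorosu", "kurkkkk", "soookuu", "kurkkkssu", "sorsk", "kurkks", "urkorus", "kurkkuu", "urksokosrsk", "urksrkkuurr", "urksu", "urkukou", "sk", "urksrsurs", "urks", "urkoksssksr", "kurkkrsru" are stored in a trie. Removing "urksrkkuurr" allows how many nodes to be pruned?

After clearing the end-marker at "urksrkkuurr", prune upward until reaching a node still needed by another word.
The suffix "kkuurr" (6 nodes) is used only by "urksrkkuurr"; the node for "urksr" still has the child "s", so pruning stops there.
Nodes removed: 6

6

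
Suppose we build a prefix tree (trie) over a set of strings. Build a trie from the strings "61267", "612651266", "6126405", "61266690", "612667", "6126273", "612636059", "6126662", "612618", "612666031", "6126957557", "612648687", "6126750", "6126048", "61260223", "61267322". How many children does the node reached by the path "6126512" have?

Walk "6126512" from the root, arriving at one node.
Distinct next characters after "6126512": 6.
That node has 1 child edge.

1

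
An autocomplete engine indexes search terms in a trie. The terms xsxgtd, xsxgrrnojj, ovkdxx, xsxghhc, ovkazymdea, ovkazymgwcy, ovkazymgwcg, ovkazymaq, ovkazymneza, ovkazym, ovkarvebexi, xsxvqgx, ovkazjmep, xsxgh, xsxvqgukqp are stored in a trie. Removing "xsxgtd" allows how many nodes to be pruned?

Walk "xsxgtd" from the leaf back toward the root, removing each node that no remaining word uses.
The suffix "td" (2 nodes) is used only by "xsxgtd"; the node for "xsxg" still has the child "r", so pruning stops there.
Nodes removed: 2

2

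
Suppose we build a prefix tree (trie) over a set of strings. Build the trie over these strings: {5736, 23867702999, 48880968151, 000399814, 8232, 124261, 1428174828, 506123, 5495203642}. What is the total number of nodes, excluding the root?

For each word, the new-node count is its length minus the longest prefix already in the trie:
  "5736" → 4 new (5, 7, 3, 6)
  "23867702999" → 11 new (2, 3, 8, 6, 7, 7, 0, 2, 9, 9, 9)
  "48880968151" → 11 new (4, 8, 8, 8, 0, 9, 6, 8, 1, 5, 1)
  "000399814" → 9 new (0, 0, 0, 3, 9, 9, 8, 1, 4)
  "8232" → 4 new (8, 2, 3, 2)
  "124261" → 6 new (1, 2, 4, 2, 6, 1)
  "1428174828" → prefix "1" already present; 9 new (4, 2, 8, 1, 7, 4, 8, 2, 8)
  "506123" → prefix "5" already present; 5 new (0, 6, 1, 2, 3)
  "5495203642" → prefix "5" already present; 9 new (4, 9, 5, 2, 0, 3, 6, 4, 2)
Total nodes = 4 + 11 + 11 + 9 + 4 + 6 + 9 + 5 + 9 = 68

68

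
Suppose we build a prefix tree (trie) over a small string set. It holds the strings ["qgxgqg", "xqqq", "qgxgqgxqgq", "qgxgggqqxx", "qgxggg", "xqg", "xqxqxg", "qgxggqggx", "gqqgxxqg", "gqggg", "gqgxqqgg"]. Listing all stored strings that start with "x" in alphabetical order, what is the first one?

xqg

DFS of the "x" subtree visits, in order: "xqg", "xqqq", "xqxqxg"
The 1st is xqg.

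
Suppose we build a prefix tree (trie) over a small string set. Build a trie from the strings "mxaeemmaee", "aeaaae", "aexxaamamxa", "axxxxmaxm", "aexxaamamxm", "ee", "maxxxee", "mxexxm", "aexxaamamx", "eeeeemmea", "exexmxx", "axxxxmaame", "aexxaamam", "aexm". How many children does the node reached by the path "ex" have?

1

The children of the "ex" node are the distinct next characters among strings starting with "ex".
Distinct next characters after "ex": e.
That node has 1 child edge.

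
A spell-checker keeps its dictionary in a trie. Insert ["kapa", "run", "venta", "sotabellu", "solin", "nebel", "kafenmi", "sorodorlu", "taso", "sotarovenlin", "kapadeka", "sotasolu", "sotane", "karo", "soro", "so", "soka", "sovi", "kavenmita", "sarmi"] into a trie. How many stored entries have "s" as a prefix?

11

Filter for entries beginning with "s":
Words under "s": sarmi, so, soka, solin, soro, sorodorlu, sotabellu, sotane, sotarovenlin, sotasolu, sovi
Count: 11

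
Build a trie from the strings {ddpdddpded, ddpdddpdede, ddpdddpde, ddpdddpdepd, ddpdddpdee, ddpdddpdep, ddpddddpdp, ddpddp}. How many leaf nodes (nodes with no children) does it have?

5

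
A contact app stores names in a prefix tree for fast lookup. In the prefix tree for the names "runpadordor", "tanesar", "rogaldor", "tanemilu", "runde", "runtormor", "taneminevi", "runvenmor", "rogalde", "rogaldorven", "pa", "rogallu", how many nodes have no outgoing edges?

A leaf is a node with no children — equivalently, the end of a word that is not a proper prefix of any other stored word.
Those words: "pa", "rogalde", "rogaldorven", "rogallu", "runde", "runpadordor", "runtormor", "runvenmor", "tanemilu", "taneminevi", "tanesar"
Leaf count: 11

11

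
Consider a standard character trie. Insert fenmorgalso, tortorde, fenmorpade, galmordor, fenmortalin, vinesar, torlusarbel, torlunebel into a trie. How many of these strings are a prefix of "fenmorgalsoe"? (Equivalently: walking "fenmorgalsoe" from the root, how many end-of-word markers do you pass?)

Traverse "fenmorgalsoe" character by character; count nodes along the way that are marked as word ends.
Prefixes of the query that are stored words: "fenmorgalso"
Count: 1

1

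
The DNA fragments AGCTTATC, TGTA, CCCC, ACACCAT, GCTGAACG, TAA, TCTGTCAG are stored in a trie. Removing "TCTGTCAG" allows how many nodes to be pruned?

7

A node on "TCTGTCAG"'s path can go only if nothing else ends at it or branches off below it.
The suffix "CTGTCAG" (7 nodes) is used only by "TCTGTCAG"; the node for "T" still has the child "G", so pruning stops there.
Nodes removed: 7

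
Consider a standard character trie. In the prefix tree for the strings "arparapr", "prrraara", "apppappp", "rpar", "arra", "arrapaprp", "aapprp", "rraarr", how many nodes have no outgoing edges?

7

A leaf is a node with no children — equivalently, the end of a word that is not a proper prefix of any other stored word.
Those words: "aapprp", "apppappp", "arparapr", "arrapaprp", "prrraara", "rpar", "rraarr"
Leaf count: 7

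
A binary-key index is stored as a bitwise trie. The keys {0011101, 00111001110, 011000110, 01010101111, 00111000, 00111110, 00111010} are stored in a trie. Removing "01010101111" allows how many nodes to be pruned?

Walk "01010101111" from the leaf back toward the root, removing each node that no remaining word uses.
The suffix "010101111" (9 nodes) is used only by "01010101111"; the node for "01" still has the child "1", so pruning stops there.
Nodes removed: 9

9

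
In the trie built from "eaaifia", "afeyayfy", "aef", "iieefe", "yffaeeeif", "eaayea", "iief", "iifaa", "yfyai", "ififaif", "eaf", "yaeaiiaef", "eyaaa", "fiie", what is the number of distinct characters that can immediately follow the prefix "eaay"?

1

The children of the "eaay" node are the distinct next characters among strings starting with "eaay".
Characters that immediately follow "eaay" among the stored strings: {e}.
That node has 1 child edge.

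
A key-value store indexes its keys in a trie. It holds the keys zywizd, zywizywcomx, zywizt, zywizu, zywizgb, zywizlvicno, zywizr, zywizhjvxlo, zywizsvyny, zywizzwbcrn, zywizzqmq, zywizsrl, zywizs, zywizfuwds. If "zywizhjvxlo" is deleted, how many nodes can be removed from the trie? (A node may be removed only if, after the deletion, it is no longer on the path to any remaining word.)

After clearing the end-marker at "zywizhjvxlo", prune upward until reaching a node still needed by another word.
The suffix "hjvxlo" (6 nodes) is used only by "zywizhjvxlo"; the node for "zywiz" still has the child "d", so pruning stops there.
Nodes removed: 6

6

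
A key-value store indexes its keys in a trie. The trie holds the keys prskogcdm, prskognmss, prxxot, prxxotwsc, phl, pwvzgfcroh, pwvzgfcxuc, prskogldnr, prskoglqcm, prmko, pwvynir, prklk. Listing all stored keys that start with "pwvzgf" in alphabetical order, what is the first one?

DFS of the "pwvzgf" subtree visits, in order: "pwvzgfcroh", "pwvzgfcxuc"
Position 1: pwvzgfcroh

pwvzgfcroh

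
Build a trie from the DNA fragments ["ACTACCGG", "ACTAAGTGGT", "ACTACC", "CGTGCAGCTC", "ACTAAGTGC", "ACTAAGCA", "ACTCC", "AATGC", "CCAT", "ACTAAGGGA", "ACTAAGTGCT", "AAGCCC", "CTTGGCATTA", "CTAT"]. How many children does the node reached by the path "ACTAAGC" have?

1

Walk "ACTAAGC" from the root, arriving at one node.
Characters that immediately follow "ACTAAGC" among the stored strings: {A}.
That node has 1 child edge.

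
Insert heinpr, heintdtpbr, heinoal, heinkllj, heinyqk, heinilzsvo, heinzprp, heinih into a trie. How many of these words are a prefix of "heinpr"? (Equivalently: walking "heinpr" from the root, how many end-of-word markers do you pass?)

1

Traverse "heinpr" character by character; count nodes along the way that are marked as word ends.
Prefixes of the query that are stored words: "heinpr"
Count: 1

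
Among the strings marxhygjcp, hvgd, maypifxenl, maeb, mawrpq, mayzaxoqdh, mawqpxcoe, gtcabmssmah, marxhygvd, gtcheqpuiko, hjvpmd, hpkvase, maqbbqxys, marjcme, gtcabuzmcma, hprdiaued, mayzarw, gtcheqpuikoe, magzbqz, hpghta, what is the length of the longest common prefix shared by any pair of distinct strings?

11

Equivalently: take the maximum, over all pairs, of their longest common prefix length.
"gtcheqpuiko" and "gtcheqpuikoe" agree on "gtcheqpuiko" (11 characters) before diverging; nothing deeper is shared.
Longest shared-prefix length: 11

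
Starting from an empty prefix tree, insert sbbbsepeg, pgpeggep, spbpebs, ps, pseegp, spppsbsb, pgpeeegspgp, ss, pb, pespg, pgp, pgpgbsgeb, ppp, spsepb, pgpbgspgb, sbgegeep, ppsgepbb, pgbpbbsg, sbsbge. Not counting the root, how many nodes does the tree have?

Trace insertions, counting only characters that open a new branch:
  "sbbbsepeg" → 9 new (s, b, b, b, s, e, p, e, g)
  "pgpeggep" → 8 new (p, g, p, e, g, g, e, p)
  "spbpebs" → prefix "s" already present; 6 new (p, b, p, e, b, s)
  "ps" → prefix "p" already present; 1 new (s)
  "pseegp" → prefix "ps" already present; 4 new (e, e, g, p)
  "spppsbsb" → prefix "sp" already present; 6 new (p, p, s, b, s, b)
  "pgpeeegspgp" → prefix "pgpe" already present; 7 new (e, e, g, s, p, g, p)
  "ss" → prefix "s" already present; 1 new (s)
  "pb" → prefix "p" already present; 1 new (b)
  "pespg" → prefix "p" already present; 4 new (e, s, p, g)
  "pgp" → prefix "pgp" already present; 0 new (none)
  "pgpgbsgeb" → prefix "pgp" already present; 6 new (g, b, s, g, e, b)
  "ppp" → prefix "p" already present; 2 new (p, p)
  "spsepb" → prefix "sp" already present; 4 new (s, e, p, b)
  "pgpbgspgb" → prefix "pgp" already present; 6 new (b, g, s, p, g, b)
  "sbgegeep" → prefix "sb" already present; 6 new (g, e, g, e, e, p)
  "ppsgepbb" → prefix "pp" already present; 6 new (s, g, e, p, b, b)
  "pgbpbbsg" → prefix "pg" already present; 6 new (b, p, b, b, s, g)
  "sbsbge" → prefix "sb" already present; 4 new (s, b, g, e)
Total nodes = 9 + 8 + 6 + 1 + 4 + 6 + 7 + 1 + 1 + 4 + 0 + 6 + 2 + 4 + 6 + 6 + 6 + 6 + 4 = 87

87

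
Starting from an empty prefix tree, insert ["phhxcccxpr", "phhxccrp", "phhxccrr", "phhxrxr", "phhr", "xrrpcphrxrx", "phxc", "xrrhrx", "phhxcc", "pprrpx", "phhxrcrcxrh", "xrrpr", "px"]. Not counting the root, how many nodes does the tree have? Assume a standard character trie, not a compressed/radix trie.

Trace insertions, counting only characters that open a new branch:
  "phhxcccxpr" → 10 new (p, h, h, x, c, c, c, x, p, r)
  "phhxccrp" → prefix "phhxcc" already present; 2 new (r, p)
  "phhxccrr" → prefix "phhxccr" already present; 1 new (r)
  "phhxrxr" → prefix "phhx" already present; 3 new (r, x, r)
  "phhr" → prefix "phh" already present; 1 new (r)
  "xrrpcphrxrx" → 11 new (x, r, r, p, c, p, h, r, x, r, x)
  "phxc" → prefix "ph" already present; 2 new (x, c)
  "xrrhrx" → prefix "xrr" already present; 3 new (h, r, x)
  "phhxcc" → prefix "phhxcc" already present; 0 new (none)
  "pprrpx" → prefix "p" already present; 5 new (p, r, r, p, x)
  "phhxrcrcxrh" → prefix "phhxr" already present; 6 new (c, r, c, x, r, h)
  "xrrpr" → prefix "xrrp" already present; 1 new (r)
  "px" → prefix "p" already present; 1 new (x)
Total nodes = 10 + 2 + 1 + 3 + 1 + 11 + 2 + 3 + 0 + 5 + 6 + 1 + 1 = 46

46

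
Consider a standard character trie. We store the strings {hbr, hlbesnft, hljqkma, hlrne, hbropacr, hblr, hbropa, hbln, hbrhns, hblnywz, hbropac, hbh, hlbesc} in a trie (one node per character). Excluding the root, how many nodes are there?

Trie structure (* marks end of a word):
(root)
└─ h
   ├─ b
   │  ├─ h *
   │  ├─ l
   │  │  ├─ n *
   │  │  │  └─ y
   │  │  │     └─ w
   │  │  │        └─ z *
   │  │  └─ r *
   │  └─ r *
   │     ├─ h
   │     │  └─ n
   │     │     └─ s *
   │     └─ o
   │        └─ p
   │           └─ a *
   │              └─ c *
   │                 └─ r *
   └─ l
      ├─ b
      │  └─ e
      │     └─ s
      │        ├─ c *
      │        └─ n
      │           └─ f
      │              └─ t *
      ├─ j
      │  └─ q
      │     └─ k
      │        └─ m
      │           └─ a *
      └─ r
         └─ n
            └─ e *
Counting every labelled node above: 34.

34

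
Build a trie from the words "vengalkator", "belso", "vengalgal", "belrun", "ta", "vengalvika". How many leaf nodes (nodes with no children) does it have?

6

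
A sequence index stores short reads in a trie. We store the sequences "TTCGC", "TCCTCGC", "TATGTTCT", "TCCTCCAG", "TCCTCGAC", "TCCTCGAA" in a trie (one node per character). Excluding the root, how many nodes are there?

Trace insertions, counting only characters that open a new branch:
  "TTCGC" → 5 new (T, T, C, G, C)
  "TCCTCGC" → prefix "T" already present; 6 new (C, C, T, C, G, C)
  "TATGTTCT" → prefix "T" already present; 7 new (A, T, G, T, T, C, T)
  "TCCTCCAG" → prefix "TCCTC" already present; 3 new (C, A, G)
  "TCCTCGAC" → prefix "TCCTCG" already present; 2 new (A, C)
  "TCCTCGAA" → prefix "TCCTCGA" already present; 1 new (A)
Total nodes = 5 + 6 + 7 + 3 + 2 + 1 = 24

24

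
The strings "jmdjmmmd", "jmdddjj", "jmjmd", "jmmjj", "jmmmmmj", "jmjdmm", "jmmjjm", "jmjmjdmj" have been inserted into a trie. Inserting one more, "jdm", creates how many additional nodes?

2

The longest prefix of "jdm" already in the trie is "j" (length 1).
So 3 − 1 = 2 new nodes.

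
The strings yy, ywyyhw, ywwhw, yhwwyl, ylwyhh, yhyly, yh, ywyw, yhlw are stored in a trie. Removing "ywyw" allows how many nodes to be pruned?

1

After clearing the end-marker at "ywyw", prune upward until reaching a node still needed by another word.
The suffix "w" (1 node) is used only by "ywyw"; the node for "ywy" still has the child "y", so pruning stops there.
Nodes removed: 1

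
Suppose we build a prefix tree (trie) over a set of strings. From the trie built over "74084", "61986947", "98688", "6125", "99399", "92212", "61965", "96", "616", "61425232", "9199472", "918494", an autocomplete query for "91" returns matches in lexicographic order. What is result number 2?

9199472

Filter for "91…" and sort: "918494", "9199472"
The 2nd is 9199472.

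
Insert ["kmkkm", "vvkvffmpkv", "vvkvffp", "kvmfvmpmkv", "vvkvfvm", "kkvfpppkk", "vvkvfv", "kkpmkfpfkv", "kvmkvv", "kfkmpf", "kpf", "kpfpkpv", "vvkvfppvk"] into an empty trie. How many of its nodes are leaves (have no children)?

A leaf is a node with no children — equivalently, the end of a word that is not a proper prefix of any other stored word.
Those words: "kfkmpf", "kkpmkfpfkv", "kkvfpppkk", "kmkkm", "kpfpkpv", "kvmfvmpmkv", "kvmkvv", "vvkvffmpkv", "vvkvffp", "vvkvfppvk", "vvkvfvm"
Leaf count: 11

11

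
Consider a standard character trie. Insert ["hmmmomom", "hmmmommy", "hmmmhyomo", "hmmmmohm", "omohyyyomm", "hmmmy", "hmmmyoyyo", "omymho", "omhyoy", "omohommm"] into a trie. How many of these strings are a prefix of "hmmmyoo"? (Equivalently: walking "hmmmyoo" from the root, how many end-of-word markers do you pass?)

Check each prefix of "hmmmyoo" against the stored set — each match is an end-marker on the path.
Prefixes of the query that are stored words: "hmmmy"
Count: 1

1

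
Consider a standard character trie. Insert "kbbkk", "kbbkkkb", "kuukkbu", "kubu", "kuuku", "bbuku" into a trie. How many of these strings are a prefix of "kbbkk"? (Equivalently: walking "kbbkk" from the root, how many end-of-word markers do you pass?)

1

Check each prefix of "kbbkk" against the stored set — each match is an end-marker on the path.
Prefixes of the query that are stored words: "kbbkk"
Count: 1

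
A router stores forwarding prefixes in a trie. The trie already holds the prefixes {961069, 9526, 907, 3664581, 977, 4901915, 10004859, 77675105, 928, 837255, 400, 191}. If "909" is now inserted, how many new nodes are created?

1

Walking "909" from the root, the first 2 characters ("90") follow existing edges; "9" is the first miss.
Each of the 1 remaining characters creates one node.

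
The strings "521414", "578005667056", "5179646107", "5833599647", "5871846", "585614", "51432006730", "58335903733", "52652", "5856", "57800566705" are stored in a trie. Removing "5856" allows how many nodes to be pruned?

A node on "5856"'s path can go only if nothing else ends at it or branches off below it.
Every node on "5856" is still needed (e.g. by "585614"), so nothing is freed.
Nodes removed: 0

0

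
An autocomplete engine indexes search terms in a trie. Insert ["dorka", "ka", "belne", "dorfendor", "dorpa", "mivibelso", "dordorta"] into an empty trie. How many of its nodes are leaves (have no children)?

A leaf is a node with no children — equivalently, the end of a word that is not a proper prefix of any other stored word.
Those words: "belne", "dordorta", "dorfendor", "dorka", "dorpa", "ka", "mivibelso"
Leaf count: 7

7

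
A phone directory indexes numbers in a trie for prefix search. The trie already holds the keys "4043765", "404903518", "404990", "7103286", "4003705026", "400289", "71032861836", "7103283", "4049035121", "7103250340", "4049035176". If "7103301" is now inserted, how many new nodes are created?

3

The longest prefix of "7103301" already in the trie is "7103" (length 4).
So 7 − 4 = 3 new nodes.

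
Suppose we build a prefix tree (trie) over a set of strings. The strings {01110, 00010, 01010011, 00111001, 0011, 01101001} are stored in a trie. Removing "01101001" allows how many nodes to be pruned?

5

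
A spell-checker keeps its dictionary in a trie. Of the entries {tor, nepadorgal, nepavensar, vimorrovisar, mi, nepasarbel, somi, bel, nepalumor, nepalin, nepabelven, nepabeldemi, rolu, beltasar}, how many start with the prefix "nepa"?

Filter for entries beginning with "nepa":
Words under "nepa": nepabeldemi, nepabelven, nepadorgal, nepalin, nepalumor, nepasarbel, nepavensar
Count: 7

7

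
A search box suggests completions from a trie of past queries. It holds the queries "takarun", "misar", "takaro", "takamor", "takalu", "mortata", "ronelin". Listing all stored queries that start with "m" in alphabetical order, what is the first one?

Words with prefix "m", in lexicographic order: "misar", "mortata"
The 1st is misar.

misar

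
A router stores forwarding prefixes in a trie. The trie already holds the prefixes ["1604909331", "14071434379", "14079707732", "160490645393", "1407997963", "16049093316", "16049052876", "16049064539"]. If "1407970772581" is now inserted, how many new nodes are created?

The longest prefix of "1407970772581" already in the trie is "140797077" (length 9).
Each of the 4 remaining characters creates one node.

4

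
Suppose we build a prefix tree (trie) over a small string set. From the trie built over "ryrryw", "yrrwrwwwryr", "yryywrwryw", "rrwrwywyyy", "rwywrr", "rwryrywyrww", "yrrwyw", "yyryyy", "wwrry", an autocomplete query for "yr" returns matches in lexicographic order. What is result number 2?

yrrwyw

Words with prefix "yr", in lexicographic order: "yrrwrwwwryr", "yrrwyw", "yryywrwryw"
Position 2: yrrwyw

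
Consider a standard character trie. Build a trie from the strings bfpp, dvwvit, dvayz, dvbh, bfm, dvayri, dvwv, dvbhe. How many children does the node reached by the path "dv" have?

3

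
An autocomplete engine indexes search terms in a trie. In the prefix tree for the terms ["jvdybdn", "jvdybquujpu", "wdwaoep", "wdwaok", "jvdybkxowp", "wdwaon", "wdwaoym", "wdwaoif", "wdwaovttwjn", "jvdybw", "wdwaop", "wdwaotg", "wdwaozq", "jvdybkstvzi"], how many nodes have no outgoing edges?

A leaf is a node with no children — equivalently, the end of a word that is not a proper prefix of any other stored word.
Those words: "jvdybdn", "jvdybkstvzi", "jvdybkxowp", "jvdybquujpu", "jvdybw", "wdwaoep", "wdwaoif", "wdwaok", "wdwaon", "wdwaop", "wdwaotg", "wdwaovttwjn", "wdwaoym", "wdwaozq"
Leaf count: 14

14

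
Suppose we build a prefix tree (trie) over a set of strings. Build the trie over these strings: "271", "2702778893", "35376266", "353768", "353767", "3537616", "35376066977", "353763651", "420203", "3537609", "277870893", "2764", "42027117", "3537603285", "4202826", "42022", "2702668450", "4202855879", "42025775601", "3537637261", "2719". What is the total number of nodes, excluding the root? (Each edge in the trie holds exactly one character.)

Insert word by word; a character creates a node only if that edge doesn't already exist:
  "271" → 3 new (2, 7, 1)
  "2702778893" → prefix "27" already present; 8 new (0, 2, 7, 7, 8, 8, 9, 3)
  "35376266" → 8 new (3, 5, 3, 7, 6, 2, 6, 6)
  "353768" → prefix "35376" already present; 1 new (8)
  "353767" → prefix "35376" already present; 1 new (7)
  "3537616" → prefix "35376" already present; 2 new (1, 6)
  "35376066977" → prefix "35376" already present; 6 new (0, 6, 6, 9, 7, 7)
  "353763651" → prefix "35376" already present; 4 new (3, 6, 5, 1)
  "420203" → 6 new (4, 2, 0, 2, 0, 3)
  "3537609" → prefix "353760" already present; 1 new (9)
  "277870893" → prefix "27" already present; 7 new (7, 8, 7, 0, 8, 9, 3)
  "2764" → prefix "27" already present; 2 new (6, 4)
  "42027117" → prefix "4202" already present; 4 new (7, 1, 1, 7)
  "3537603285" → prefix "353760" already present; 4 new (3, 2, 8, 5)
  "4202826" → prefix "4202" already present; 3 new (8, 2, 6)
  "42022" → prefix "4202" already present; 1 new (2)
  "2702668450" → prefix "2702" already present; 6 new (6, 6, 8, 4, 5, 0)
  "4202855879" → prefix "42028" already present; 5 new (5, 5, 8, 7, 9)
  "42025775601" → prefix "4202" already present; 7 new (5, 7, 7, 5, 6, 0, 1)
  "3537637261" → prefix "353763" already present; 4 new (7, 2, 6, 1)
  "2719" → prefix "271" already present; 1 new (9)
Total nodes = 3 + 8 + 8 + 1 + 1 + 2 + 6 + 4 + 6 + 1 + 7 + 2 + 4 + 4 + 3 + 1 + 6 + 5 + 7 + 4 + 1 = 84

84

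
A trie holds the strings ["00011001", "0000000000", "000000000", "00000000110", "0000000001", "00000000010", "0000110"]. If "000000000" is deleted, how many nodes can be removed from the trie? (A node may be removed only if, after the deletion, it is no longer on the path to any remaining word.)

0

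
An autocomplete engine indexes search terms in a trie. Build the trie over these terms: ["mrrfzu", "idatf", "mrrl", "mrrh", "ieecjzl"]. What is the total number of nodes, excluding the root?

19

Count nodes per top-level branch (shared prefixes stored once):
  'i'-branch (idatf, ieecjzl): 11 nodes
  'm'-branch (mrrfzu, mrrh, mrrl): 8 nodes
Sum: 19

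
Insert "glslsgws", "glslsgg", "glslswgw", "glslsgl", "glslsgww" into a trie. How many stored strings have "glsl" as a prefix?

5

Walk to "glsl"; the words in its subtree are exactly those with that prefix.
Words under "glsl": glslsgg, glslsgl, glslsgws, glslsgww, glslswgw
Count: 5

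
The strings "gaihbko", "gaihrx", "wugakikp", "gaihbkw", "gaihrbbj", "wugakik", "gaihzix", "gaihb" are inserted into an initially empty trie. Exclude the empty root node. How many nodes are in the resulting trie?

Count nodes per top-level branch (shared prefixes stored once):
  'g'-branch (gaihb, gaihbko, gaihbkw, gaihrbbj, gaihrx, gaihzix): 16 nodes
  'w'-branch (wugakik, wugakikp): 8 nodes
Sum: 24

24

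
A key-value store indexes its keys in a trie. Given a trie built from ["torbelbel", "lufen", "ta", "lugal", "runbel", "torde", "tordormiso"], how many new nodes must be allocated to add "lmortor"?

The longest prefix of "lmortor" already in the trie is "l" (length 1).
New nodes needed: |"lmortor"| − 1 = 7 − 1 = 6.

6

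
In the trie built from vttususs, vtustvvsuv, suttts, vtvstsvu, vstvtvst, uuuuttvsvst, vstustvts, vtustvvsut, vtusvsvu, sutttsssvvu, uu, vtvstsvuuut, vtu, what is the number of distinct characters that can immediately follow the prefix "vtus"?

2

Walk "vtus" from the root, arriving at one node.
Distinct next characters after "vtus": t, v.
That node has 2 child edges.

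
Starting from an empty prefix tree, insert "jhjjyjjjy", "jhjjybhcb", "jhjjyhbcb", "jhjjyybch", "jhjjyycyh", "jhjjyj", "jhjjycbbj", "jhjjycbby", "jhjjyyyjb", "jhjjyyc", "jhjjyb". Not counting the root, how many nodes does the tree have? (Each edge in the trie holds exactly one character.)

Trace insertions, counting only characters that open a new branch:
  "jhjjyjjjy" → 9 new (j, h, j, j, y, j, j, j, y)
  "jhjjybhcb" → prefix "jhjjy" already present; 4 new (b, h, c, b)
  "jhjjyhbcb" → prefix "jhjjy" already present; 4 new (h, b, c, b)
  "jhjjyybch" → prefix "jhjjy" already present; 4 new (y, b, c, h)
  "jhjjyycyh" → prefix "jhjjyy" already present; 3 new (c, y, h)
  "jhjjyj" → prefix "jhjjyj" already present; 0 new (none)
  "jhjjycbbj" → prefix "jhjjy" already present; 4 new (c, b, b, j)
  "jhjjycbby" → prefix "jhjjycbb" already present; 1 new (y)
  "jhjjyyyjb" → prefix "jhjjyy" already present; 3 new (y, j, b)
  "jhjjyyc" → prefix "jhjjyyc" already present; 0 new (none)
  "jhjjyb" → prefix "jhjjyb" already present; 0 new (none)
Total nodes = 9 + 4 + 4 + 4 + 3 + 0 + 4 + 1 + 3 + 0 + 0 = 32

32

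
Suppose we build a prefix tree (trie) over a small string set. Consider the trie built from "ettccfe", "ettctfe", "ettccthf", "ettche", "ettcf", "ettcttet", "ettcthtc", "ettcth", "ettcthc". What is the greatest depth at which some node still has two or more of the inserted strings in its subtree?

Look for the deepest trie node that still has at least two words in its subtree.
"ettcth" and "ettcthc" agree on "ettcth" (6 characters) before diverging; nothing deeper is shared.
Longest shared-prefix length: 6

6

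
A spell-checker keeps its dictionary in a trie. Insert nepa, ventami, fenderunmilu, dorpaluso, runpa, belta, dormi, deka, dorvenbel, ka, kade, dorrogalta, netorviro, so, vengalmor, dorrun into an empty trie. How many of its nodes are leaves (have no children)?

15

Leaves are exactly the stored words that no other stored word extends.
Those words: "belta", "deka", "dormi", "dorpaluso", "dorrogalta", "dorrun", "dorvenbel", "fenderunmilu", "kade", "nepa", "netorviro", "runpa", "so", "vengalmor", "ventami"
Leaf count: 15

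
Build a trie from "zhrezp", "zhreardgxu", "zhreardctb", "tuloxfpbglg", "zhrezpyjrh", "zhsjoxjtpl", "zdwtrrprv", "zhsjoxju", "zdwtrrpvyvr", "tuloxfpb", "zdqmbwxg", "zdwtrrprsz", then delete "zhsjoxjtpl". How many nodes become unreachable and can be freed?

A node on "zhsjoxjtpl"'s path can go only if nothing else ends at it or branches off below it.
The suffix "tpl" (3 nodes) is used only by "zhsjoxjtpl"; the node for "zhsjoxj" still has the child "u", so pruning stops there.
Nodes removed: 3

3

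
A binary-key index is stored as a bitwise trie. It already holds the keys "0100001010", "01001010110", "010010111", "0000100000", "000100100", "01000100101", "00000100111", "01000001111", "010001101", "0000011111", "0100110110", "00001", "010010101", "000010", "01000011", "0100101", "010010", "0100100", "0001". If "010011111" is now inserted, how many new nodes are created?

"010011" is already a path in the trie; the remaining "111" must be added.
So 9 − 6 = 3 new nodes.

3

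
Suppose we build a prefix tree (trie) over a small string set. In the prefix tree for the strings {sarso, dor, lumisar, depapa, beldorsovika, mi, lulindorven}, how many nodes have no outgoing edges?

7

Leaves are exactly the stored words that no other stored word extends.
Those words: "beldorsovika", "depapa", "dor", "lulindorven", "lumisar", "mi", "sarso"
Leaf count: 7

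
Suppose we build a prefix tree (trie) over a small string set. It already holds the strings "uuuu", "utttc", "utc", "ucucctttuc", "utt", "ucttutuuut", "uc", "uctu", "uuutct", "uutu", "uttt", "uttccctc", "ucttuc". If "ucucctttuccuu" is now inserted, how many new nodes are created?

3

Walking "ucucctttuccuu" from the root, the first 10 characters ("ucucctttuc") follow existing edges; "c" is the first miss.
Each of the 3 remaining characters creates one node.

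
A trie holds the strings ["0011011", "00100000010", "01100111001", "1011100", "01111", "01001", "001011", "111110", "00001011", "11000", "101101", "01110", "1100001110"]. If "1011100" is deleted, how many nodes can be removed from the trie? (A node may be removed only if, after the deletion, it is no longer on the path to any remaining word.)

3

Walk "1011100" from the leaf back toward the root, removing each node that no remaining word uses.
The suffix "100" (3 nodes) is used only by "1011100"; the node for "1011" still has the child "0", so pruning stops there.
Nodes removed: 3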